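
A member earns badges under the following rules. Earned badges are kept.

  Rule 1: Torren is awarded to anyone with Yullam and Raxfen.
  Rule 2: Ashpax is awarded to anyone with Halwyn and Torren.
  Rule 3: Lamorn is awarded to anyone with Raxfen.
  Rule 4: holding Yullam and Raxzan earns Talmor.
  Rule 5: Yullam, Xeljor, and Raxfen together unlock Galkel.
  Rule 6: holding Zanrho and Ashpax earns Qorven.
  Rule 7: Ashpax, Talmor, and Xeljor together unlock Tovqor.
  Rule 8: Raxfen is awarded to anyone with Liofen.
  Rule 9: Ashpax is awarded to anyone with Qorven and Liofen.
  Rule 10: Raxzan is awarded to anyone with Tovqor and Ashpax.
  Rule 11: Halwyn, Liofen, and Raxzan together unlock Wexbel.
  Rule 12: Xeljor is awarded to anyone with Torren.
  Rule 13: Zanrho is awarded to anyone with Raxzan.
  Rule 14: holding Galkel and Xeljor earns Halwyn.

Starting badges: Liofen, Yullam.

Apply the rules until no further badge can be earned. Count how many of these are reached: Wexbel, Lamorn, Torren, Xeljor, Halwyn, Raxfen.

With Liofen, Raxfen is earned (Rule 8).
With Yullam and Raxfen, Torren is earned (Rule 1).
With Raxfen, Lamorn is earned (Rule 3).
With Torren, Xeljor is earned (Rule 12).
With Yullam, Xeljor, and Raxfen, Galkel is earned (Rule 5).
With Galkel and Xeljor, Halwyn is earned (Rule 14).
Wexbel would need Halwyn, Liofen, and Raxzan (Rule 11), but Raxzan is never earned.
Lamorn: reached.
Torren: reached.
Xeljor: reached.
Halwyn: reached.
Raxfen: reached.
Reached: Lamorn, Torren, Xeljor, Halwyn, and Raxfen — 5 of the 6.

5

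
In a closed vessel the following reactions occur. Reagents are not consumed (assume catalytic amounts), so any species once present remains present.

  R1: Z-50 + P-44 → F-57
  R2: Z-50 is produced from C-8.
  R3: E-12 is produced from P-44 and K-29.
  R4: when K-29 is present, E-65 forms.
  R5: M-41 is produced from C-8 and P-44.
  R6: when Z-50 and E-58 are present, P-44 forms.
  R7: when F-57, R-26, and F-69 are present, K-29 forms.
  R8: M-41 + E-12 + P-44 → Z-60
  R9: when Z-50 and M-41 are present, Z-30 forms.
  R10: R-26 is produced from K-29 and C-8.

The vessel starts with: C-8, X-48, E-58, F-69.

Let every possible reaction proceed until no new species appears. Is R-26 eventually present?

R-26 would need K-29 and C-8 (R10), but K-29 never forms.

No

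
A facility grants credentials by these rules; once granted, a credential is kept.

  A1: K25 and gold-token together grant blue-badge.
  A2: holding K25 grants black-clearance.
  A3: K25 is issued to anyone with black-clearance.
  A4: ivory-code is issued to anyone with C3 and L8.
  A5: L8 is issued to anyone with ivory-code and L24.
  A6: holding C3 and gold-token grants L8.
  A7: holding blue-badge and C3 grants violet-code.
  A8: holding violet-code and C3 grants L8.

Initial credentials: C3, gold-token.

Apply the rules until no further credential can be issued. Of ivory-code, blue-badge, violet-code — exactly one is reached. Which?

ivory-code

Holding C3 and gold-token grants L8 (A6).
Holding C3 and L8 grants ivory-code (A4).
violet-code would need blue-badge and C3 (A7), but blue-badge is never granted. blue-badge would need K25 and gold-token (A1), but K25 is never granted.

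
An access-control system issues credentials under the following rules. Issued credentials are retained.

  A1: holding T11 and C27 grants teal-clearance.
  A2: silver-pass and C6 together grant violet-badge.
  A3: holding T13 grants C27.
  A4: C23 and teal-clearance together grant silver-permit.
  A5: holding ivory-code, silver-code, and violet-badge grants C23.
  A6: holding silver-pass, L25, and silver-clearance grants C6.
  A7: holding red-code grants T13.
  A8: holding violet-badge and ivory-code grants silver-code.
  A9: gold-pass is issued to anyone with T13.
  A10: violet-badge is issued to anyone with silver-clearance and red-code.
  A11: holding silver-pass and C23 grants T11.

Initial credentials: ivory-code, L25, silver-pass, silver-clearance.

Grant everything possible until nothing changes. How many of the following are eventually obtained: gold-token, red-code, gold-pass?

0

No rule produces gold-token, and it is not given.
No rule produces red-code, and it is not given.
gold-pass would need T13 (A9), but T13 is never granted.
None of the 3 are reached.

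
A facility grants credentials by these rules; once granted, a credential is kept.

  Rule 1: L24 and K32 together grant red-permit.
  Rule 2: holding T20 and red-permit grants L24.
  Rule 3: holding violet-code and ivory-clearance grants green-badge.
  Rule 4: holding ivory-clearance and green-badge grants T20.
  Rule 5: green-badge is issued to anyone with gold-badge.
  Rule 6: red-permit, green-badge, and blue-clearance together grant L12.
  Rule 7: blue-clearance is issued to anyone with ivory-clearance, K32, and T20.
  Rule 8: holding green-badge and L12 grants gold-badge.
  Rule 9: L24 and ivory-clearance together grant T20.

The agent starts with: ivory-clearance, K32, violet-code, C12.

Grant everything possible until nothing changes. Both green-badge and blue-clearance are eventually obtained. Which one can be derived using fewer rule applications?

green-badge

green-badge: Holding violet-code and ivory-clearance grants green-badge (Rule 3). [1 rule application]
blue-clearance: Holding violet-code and ivory-clearance grants green-badge (Rule 3). Holding ivory-clearance and green-badge grants T20 (Rule 4). Holding ivory-clearance, K32, and T20 grants blue-clearance (Rule 7). [3 rule applications]
green-badge needs fewer.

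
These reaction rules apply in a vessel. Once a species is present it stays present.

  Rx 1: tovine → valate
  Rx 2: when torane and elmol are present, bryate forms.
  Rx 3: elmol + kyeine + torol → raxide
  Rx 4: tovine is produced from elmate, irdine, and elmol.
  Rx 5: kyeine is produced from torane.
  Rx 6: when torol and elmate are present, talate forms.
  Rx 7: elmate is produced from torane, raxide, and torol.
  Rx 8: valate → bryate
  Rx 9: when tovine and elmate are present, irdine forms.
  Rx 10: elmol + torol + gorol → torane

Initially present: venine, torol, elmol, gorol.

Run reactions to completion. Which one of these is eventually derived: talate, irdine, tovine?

elmol, torol, and gorol present → torane forms (Rx 10).
torane present → kyeine forms (Rx 5).
elmol, kyeine, and torol present → raxide forms (Rx 3).
torane, raxide, and torol present → elmate forms (Rx 7).
torol and elmate present → talate forms (Rx 6).
tovine would need elmate, irdine, and elmol (Rx 4), but irdine never forms. irdine would need tovine and elmate (Rx 9), but tovine never forms.

talate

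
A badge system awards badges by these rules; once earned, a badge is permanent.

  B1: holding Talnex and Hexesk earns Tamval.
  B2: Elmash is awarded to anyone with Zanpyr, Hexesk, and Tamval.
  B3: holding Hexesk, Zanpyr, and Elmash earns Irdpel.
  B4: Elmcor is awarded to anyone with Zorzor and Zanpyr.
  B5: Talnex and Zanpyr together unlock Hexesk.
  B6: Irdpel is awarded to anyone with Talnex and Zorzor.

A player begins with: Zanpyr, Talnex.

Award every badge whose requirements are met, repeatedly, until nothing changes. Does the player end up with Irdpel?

Yes

With Talnex and Zanpyr, Hexesk is earned (B5).
With Talnex and Hexesk, Tamval is earned (B1).
With Zanpyr, Hexesk, and Tamval, Elmash is earned (B2).
With Hexesk, Zanpyr, and Elmash, Irdpel is earned (B3).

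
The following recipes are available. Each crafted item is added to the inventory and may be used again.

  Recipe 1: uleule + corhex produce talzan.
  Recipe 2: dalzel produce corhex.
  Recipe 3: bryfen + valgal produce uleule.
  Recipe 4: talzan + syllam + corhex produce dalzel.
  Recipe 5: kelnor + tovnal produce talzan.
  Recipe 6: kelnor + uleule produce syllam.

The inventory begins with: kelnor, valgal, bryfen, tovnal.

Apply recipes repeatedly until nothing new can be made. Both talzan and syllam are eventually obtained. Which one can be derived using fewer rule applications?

talzan

talzan: Using Recipe 5, kelnor and tovnal make talzan. [1 rule application]
syllam: Using Recipe 3, bryfen and valgal make uleule. kelnor + uleule → syllam (Recipe 6). [2 rule applications]
talzan needs fewer.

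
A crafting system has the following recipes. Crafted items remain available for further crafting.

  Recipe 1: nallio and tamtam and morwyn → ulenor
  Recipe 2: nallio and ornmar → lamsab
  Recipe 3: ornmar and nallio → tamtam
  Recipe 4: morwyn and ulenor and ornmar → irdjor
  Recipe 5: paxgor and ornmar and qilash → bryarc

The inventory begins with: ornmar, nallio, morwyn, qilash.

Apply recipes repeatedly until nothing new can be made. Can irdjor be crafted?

ornmar and nallio → tamtam (Recipe 3).
Using Recipe 1, nallio, tamtam, and morwyn make ulenor.
morwyn and ulenor and ornmar → irdjor (Recipe 4).

Yes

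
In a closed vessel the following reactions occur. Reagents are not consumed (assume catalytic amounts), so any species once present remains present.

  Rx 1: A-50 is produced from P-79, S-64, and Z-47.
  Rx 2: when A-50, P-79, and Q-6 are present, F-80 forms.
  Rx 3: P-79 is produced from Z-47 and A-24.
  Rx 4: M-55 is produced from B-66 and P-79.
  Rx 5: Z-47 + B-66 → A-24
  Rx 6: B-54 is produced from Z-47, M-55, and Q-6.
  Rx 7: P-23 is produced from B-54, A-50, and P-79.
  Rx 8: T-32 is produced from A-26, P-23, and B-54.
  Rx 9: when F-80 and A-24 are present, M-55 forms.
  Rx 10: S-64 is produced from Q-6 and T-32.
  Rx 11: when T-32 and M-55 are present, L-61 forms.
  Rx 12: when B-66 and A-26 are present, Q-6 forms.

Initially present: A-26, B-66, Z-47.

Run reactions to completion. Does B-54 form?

B-66 and A-26 present → Q-6 forms (Rx 12).
Z-47 and B-66 present → A-24 forms (Rx 5).
Z-47 and A-24 present → P-79 forms (Rx 3).
B-66 and P-79 present → M-55 forms (Rx 4).
Z-47, M-55, and Q-6 present → B-54 forms (Rx 6).

Yes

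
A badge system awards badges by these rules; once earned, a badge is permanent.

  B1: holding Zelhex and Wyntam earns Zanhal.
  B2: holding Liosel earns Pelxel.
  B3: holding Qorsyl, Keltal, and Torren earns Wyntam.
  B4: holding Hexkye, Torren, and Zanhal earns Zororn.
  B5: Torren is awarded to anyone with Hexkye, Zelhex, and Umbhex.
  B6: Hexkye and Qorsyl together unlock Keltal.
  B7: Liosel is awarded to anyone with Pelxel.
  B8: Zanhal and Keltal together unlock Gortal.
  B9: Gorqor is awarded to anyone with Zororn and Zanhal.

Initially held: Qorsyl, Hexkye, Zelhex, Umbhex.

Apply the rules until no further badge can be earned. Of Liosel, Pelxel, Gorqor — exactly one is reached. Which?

Gorqor

With Hexkye and Qorsyl, Keltal is earned (B6).
With Hexkye, Zelhex, and Umbhex, Torren is earned (B5).
With Qorsyl, Keltal, and Torren, Wyntam is earned (B3).
With Zelhex and Wyntam, Zanhal is earned (B1).
With Hexkye, Torren, and Zanhal, Zororn is earned (B4).
With Zororn and Zanhal, Gorqor is earned (B9).
Liosel would need Pelxel (B7), but Pelxel is never earned. Pelxel would need Liosel (B2), but Liosel is never earned.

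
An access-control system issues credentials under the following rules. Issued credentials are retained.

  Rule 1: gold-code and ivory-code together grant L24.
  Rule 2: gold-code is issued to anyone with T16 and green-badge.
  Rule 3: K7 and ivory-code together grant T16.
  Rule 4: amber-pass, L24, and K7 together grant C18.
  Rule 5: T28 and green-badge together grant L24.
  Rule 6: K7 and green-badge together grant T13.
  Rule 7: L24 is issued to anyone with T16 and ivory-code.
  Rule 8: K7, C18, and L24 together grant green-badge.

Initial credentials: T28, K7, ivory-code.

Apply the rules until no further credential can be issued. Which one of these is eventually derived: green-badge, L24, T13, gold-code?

L24

Holding K7 and ivory-code grants T16 (Rule 3).
Holding T16 and ivory-code grants L24 (Rule 7).
green-badge would need K7, C18, and L24 (Rule 8), but C18 is never granted. T13 would need K7 and green-badge (Rule 6), but green-badge is never granted. gold-code would need T16 and green-badge (Rule 2), but green-badge is never granted.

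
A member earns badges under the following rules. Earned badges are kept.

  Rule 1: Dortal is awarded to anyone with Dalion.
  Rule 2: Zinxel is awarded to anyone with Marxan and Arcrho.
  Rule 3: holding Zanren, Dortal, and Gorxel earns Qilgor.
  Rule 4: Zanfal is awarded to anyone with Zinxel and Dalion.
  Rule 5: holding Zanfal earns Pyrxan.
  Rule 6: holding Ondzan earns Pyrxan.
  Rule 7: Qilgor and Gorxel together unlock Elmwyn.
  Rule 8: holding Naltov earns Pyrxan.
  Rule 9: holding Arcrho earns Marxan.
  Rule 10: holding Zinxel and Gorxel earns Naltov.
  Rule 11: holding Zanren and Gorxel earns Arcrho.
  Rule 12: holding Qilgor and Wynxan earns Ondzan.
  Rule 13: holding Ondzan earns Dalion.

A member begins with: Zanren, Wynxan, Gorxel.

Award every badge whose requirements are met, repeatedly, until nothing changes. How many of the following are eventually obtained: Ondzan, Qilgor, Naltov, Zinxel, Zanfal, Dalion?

With Zanren and Gorxel, Arcrho is earned (Rule 11).
With Arcrho, Marxan is earned (Rule 9).
With Marxan and Arcrho, Zinxel is earned (Rule 2).
With Zinxel and Gorxel, Naltov is earned (Rule 10).
Ondzan would need Qilgor and Wynxan (Rule 12), but Qilgor is never earned.
Qilgor would need Zanren, Dortal, and Gorxel (Rule 3), but Dortal is never earned.
Naltov: reached.
Zinxel: reached.
Zanfal would need Zinxel and Dalion (Rule 4), but Dalion is never earned.
Dalion would need Ondzan (Rule 13), but Ondzan is never earned.
Reached: Naltov and Zinxel — 2 of the 6.

2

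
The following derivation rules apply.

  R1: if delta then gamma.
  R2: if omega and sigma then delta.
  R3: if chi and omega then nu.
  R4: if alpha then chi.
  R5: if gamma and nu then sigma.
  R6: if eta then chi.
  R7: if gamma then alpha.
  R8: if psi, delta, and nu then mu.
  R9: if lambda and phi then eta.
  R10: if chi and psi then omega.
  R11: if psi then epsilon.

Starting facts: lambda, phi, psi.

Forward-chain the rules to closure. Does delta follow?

delta would need omega and sigma (R2), but sigma is never established.

No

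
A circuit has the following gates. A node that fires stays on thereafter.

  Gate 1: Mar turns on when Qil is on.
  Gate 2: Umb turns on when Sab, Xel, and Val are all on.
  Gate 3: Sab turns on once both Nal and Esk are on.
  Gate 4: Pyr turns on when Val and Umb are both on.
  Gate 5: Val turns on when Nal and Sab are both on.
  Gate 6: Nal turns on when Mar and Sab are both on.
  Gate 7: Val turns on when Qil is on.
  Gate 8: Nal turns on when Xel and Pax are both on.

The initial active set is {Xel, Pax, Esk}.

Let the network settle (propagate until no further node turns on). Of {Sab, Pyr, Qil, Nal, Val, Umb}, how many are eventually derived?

5

Gate 8: Xel and Pax on → Nal on.
Gate 3: Nal and Esk on → Sab on.
Gate 5: Nal and Sab on → Val on.
Gate 2: Sab, Xel, and Val on → Umb on.
Val and Umb are on, so Pyr turns on (Gate 4).
Sab: reached.
Pyr: reached.
No rule produces Qil, and it is not given.
Nal: reached.
Val: reached.
Umb: reached.
Reached: Sab, Pyr, Nal, Val, and Umb — 5 of the 6.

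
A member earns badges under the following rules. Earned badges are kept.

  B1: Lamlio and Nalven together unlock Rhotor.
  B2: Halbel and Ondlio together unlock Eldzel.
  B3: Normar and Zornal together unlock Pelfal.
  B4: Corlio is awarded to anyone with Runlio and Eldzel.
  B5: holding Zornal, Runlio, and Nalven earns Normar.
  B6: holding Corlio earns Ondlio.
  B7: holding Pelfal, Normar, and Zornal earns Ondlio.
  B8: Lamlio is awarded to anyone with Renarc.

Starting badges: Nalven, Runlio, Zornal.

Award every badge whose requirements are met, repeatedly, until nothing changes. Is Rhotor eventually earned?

No

Rhotor would need Lamlio and Nalven (B1), but Lamlio is never earned.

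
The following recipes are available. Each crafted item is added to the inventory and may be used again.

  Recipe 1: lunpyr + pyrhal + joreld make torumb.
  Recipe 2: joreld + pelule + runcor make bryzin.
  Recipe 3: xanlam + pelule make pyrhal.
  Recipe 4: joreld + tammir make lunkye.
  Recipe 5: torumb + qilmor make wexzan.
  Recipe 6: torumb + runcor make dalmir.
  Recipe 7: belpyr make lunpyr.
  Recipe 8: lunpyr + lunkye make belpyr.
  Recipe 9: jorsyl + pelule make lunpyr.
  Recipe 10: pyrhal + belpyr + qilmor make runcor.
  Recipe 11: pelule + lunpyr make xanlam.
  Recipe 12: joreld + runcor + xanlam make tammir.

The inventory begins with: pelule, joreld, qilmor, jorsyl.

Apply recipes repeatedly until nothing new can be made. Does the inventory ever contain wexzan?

Yes

jorsyl + pelule → lunpyr (Recipe 9).
Using Recipe 11, pelule and lunpyr make xanlam.
xanlam + pelule → pyrhal (Recipe 3).
Using Recipe 1, lunpyr, pyrhal, and joreld make torumb.
Using Recipe 5, torumb and qilmor make wexzan.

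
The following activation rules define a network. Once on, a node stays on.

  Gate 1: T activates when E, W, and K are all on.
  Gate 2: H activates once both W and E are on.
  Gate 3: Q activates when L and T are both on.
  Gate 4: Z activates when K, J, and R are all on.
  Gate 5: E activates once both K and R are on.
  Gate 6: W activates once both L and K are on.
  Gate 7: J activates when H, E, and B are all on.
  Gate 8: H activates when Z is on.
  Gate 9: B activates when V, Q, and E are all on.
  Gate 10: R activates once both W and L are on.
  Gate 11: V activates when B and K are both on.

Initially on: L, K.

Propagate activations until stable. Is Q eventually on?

L and K are on, so W activates (Gate 6).
Gate 10: W and L on → R on.
K and R are on, so E activates (Gate 5).
Gate 1: E, W, and K on → T on.
L and T are on, so Q activates (Gate 3).

Yes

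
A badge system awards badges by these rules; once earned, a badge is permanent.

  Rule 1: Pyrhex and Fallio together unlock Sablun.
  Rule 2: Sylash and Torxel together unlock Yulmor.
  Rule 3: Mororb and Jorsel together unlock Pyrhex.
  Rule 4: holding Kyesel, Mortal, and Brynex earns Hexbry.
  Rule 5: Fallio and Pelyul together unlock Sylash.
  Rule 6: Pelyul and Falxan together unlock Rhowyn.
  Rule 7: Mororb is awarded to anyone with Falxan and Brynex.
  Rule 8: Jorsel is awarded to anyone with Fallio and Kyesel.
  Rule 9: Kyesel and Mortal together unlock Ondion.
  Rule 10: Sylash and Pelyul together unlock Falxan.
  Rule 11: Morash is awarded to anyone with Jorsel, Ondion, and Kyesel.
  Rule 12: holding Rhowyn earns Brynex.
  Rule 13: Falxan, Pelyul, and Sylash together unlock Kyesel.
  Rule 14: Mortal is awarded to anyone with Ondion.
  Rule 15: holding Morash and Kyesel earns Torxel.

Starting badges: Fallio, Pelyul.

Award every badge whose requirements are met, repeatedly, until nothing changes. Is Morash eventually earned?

Morash would need Jorsel, Ondion, and Kyesel (Rule 11), but Ondion is never earned.

No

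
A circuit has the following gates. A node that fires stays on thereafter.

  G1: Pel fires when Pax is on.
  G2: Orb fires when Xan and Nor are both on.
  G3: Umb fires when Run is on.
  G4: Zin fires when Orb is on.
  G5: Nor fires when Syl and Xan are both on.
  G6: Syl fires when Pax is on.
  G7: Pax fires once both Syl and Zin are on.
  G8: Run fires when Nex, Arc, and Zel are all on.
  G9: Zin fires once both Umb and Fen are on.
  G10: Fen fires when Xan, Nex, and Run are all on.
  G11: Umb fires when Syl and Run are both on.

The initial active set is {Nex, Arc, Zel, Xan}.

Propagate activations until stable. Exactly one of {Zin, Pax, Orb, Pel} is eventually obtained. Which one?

Zin

Nex, Arc, and Zel are on, so Run fires (G8).
G3: Run on → Umb on.
G10: Xan, Nex, and Run on → Fen on.
Umb and Fen are on, so Zin fires (G9).
Pel would need Pax (G1), but Pax never turns on. Orb would need Xan and Nor (G2), but Nor never turns on. Pax would need Syl and Zin (G7), but Syl never turns on.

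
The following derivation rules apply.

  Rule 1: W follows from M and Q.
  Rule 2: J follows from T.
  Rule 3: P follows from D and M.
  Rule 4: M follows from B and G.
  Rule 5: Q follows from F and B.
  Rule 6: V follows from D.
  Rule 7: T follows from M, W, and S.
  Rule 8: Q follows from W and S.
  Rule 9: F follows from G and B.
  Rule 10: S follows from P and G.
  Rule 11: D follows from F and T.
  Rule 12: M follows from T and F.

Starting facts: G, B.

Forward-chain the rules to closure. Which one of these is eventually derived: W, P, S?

W

From G and B, Rule 9 gives F.
From B and G, Rule 4 gives M.
From F and B, Rule 5 gives Q.
M and Q hold, so W follows (Rule 1).
P would need D and M (Rule 3), but D is never established. S would need P and G (Rule 10), but P is never established.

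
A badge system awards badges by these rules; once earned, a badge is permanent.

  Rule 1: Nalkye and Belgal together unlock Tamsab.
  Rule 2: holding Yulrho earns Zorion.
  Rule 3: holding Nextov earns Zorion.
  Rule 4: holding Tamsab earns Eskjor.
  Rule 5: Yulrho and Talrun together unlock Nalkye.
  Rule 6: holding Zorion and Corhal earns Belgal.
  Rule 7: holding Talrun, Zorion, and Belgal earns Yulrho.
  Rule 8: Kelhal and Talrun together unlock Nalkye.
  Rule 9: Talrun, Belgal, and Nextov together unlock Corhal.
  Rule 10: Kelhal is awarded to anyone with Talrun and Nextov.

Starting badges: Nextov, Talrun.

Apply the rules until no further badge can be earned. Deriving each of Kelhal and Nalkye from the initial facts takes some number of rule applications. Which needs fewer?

Kelhal

Kelhal: With Talrun and Nextov, Kelhal is earned (Rule 10). [1 rule application]
Nalkye: With Talrun and Nextov, Kelhal is earned (Rule 10). With Kelhal and Talrun, Nalkye is earned (Rule 8). [2 rule applications]
Kelhal needs fewer.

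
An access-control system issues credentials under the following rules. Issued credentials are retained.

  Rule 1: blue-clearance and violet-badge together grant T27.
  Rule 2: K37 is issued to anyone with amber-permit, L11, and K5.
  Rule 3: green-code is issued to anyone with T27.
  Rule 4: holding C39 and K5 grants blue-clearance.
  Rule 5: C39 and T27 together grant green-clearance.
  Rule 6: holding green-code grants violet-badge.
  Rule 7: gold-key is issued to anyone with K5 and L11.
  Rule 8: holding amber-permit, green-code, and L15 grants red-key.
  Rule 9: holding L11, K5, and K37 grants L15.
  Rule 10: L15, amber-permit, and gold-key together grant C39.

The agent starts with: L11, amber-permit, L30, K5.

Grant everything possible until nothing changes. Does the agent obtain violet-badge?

No

violet-badge would need green-code (Rule 6), but green-code is never granted.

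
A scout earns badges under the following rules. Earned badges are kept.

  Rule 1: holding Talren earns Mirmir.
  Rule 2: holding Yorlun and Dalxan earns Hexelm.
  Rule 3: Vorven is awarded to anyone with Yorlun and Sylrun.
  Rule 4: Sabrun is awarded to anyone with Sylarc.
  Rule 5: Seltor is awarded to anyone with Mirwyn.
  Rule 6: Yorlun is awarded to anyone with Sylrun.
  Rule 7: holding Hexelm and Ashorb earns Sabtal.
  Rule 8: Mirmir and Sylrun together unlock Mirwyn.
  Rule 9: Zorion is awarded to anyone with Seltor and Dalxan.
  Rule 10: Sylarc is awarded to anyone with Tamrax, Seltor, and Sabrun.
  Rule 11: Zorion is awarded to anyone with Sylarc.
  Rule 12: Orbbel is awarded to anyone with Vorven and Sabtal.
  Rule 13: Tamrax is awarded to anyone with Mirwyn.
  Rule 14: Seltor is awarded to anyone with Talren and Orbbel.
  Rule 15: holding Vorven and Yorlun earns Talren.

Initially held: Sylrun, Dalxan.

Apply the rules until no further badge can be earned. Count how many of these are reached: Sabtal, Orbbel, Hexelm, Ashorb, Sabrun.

1

With Sylrun, Yorlun is earned (Rule 6).
With Yorlun and Dalxan, Hexelm is earned (Rule 2).
Sabtal would need Hexelm and Ashorb (Rule 7), but Ashorb is never earned.
Orbbel would need Vorven and Sabtal (Rule 12), but Sabtal is never earned.
Hexelm: reached.
No rule produces Ashorb, and it is not given.
Sabrun would need Sylarc (Rule 4), but Sylarc is never earned.
Reached: Hexelm — 1 of the 5.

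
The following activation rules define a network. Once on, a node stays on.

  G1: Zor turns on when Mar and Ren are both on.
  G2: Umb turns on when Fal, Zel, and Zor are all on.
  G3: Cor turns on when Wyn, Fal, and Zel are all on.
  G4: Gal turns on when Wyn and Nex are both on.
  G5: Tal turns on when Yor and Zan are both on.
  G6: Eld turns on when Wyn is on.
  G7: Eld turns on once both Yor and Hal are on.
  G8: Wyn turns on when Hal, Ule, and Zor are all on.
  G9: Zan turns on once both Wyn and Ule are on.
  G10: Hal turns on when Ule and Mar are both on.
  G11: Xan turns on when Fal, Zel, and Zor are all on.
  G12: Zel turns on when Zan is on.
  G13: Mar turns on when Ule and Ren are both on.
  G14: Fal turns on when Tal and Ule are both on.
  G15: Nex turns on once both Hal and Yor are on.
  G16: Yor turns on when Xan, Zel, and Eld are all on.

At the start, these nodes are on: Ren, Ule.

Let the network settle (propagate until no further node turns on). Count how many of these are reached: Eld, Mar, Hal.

G13: Ule and Ren on → Mar on.
G1: Mar and Ren on → Zor on.
G10: Ule and Mar on → Hal on.
Hal, Ule, and Zor are on, so Wyn turns on (G8).
G6: Wyn on → Eld on.
Eld: reached.
Mar: reached.
Hal: reached.
All 3 are reached.

3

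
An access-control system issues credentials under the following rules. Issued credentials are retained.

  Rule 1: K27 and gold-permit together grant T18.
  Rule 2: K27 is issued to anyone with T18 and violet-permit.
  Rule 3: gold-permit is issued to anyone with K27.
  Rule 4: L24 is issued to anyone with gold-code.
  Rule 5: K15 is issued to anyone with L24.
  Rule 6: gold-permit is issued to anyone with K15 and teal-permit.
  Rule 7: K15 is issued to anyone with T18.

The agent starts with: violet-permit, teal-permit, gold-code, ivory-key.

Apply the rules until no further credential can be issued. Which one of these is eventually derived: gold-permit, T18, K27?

gold-permit

Holding gold-code grants L24 (Rule 4).
Holding L24 grants K15 (Rule 5).
Holding K15 and teal-permit grants gold-permit (Rule 6).
K27 would need T18 and violet-permit (Rule 2), but T18 is never granted. T18 would need K27 and gold-permit (Rule 1), but K27 is never granted.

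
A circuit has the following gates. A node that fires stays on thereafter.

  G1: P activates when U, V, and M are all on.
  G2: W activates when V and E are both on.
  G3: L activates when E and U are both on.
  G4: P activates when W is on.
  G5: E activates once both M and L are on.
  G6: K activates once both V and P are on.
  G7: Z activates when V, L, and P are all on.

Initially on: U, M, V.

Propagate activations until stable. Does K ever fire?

Yes

U, V, and M are on, so P activates (G1).
G6: V and P on → K on.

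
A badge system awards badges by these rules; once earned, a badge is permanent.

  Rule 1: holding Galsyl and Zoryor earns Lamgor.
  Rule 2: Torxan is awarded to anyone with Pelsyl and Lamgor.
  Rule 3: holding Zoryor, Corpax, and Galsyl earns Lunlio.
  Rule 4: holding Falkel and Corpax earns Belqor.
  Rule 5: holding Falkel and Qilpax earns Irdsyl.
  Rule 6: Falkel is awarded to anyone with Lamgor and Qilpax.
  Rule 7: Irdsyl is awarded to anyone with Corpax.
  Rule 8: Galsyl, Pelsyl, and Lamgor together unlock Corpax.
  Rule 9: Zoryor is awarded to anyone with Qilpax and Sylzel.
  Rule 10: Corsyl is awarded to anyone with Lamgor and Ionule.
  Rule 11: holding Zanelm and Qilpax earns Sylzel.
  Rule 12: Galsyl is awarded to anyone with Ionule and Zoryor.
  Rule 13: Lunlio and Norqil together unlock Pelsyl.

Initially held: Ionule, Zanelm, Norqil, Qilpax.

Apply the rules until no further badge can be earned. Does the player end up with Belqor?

No

Belqor would need Falkel and Corpax (Rule 4), but Corpax is never earned.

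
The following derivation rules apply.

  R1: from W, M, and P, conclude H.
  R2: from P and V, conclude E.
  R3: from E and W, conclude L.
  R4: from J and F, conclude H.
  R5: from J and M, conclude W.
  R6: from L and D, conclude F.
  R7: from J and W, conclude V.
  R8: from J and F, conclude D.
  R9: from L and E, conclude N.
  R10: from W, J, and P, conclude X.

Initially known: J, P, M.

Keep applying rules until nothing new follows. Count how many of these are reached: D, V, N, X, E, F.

J and M hold, so W follows (R5).
From W, J, and P, R10 gives X.
From J and W, R7 gives V.
From P and V, R2 gives E.
From E and W, R3 gives L.
L and E hold, so N follows (R9).
D would need J and F (R8), but F is never established.
V: reached.
N: reached.
X: reached.
E: reached.
F would need L and D (R6), but D is never established.
Reached: V, N, X, and E — 4 of the 6.

4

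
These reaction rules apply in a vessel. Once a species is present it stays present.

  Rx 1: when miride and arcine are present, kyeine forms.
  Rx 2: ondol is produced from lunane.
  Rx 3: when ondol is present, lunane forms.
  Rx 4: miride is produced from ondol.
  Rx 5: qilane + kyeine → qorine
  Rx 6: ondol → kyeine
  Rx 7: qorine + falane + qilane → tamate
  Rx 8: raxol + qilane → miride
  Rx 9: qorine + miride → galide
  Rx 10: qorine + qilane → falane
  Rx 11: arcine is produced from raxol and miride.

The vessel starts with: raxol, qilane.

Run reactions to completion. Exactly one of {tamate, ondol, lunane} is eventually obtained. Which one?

tamate

raxol and qilane present → miride forms (Rx 8).
raxol and miride present → arcine forms (Rx 11).
miride and arcine present → kyeine forms (Rx 1).
qilane and kyeine present → qorine forms (Rx 5).
qorine and qilane present → falane forms (Rx 10).
qorine, falane, and qilane present → tamate forms (Rx 7).
ondol would need lunane (Rx 2), but lunane never forms. lunane would need ondol (Rx 3), but ondol never forms.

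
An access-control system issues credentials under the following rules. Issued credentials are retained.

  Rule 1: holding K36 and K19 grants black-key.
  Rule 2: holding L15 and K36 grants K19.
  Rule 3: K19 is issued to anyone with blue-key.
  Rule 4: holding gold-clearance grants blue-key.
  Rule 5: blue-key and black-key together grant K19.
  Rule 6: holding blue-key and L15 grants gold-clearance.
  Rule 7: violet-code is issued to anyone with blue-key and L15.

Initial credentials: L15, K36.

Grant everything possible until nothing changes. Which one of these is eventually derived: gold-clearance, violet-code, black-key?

black-key

Holding L15 and K36 grants K19 (Rule 2).
Holding K36 and K19 grants black-key (Rule 1).
gold-clearance would need blue-key and L15 (Rule 6), but blue-key is never granted. violet-code would need blue-key and L15 (Rule 7), but blue-key is never granted.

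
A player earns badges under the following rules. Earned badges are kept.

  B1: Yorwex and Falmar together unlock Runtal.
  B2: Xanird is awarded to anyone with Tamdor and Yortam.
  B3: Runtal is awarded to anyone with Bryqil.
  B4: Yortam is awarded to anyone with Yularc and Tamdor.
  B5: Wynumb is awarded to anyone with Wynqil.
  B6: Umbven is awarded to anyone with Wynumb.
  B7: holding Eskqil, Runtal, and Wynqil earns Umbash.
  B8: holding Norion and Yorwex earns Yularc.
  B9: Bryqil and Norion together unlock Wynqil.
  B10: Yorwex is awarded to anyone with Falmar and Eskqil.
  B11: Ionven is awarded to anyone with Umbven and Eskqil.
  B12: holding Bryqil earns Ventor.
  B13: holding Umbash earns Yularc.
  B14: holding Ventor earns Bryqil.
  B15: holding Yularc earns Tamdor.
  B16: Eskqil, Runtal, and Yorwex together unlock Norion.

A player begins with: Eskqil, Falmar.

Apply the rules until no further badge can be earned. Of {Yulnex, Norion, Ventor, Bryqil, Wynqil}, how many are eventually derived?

With Falmar and Eskqil, Yorwex is earned (B10).
With Yorwex and Falmar, Runtal is earned (B1).
With Eskqil, Runtal, and Yorwex, Norion is earned (B16).
No rule produces Yulnex, and it is not given.
Norion: reached.
Ventor would need Bryqil (B12), but Bryqil is never earned.
Bryqil would need Ventor (B14), but Ventor is never earned.
Wynqil would need Bryqil and Norion (B9), but Bryqil is never earned.
Reached: Norion — 1 of the 5.

1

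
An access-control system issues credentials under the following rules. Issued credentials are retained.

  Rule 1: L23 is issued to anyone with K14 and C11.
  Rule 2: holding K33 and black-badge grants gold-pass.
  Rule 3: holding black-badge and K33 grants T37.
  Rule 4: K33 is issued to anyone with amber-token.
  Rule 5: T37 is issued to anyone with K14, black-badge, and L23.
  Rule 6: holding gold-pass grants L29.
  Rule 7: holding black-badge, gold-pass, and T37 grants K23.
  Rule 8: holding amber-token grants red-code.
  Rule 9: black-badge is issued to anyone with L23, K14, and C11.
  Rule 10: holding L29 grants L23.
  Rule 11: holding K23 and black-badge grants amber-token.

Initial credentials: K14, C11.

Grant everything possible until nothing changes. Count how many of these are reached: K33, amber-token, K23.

K33 would need amber-token (Rule 4), but amber-token is never granted.
amber-token would need K23 and black-badge (Rule 11), but K23 is never granted.
K23 would need black-badge, gold-pass, and T37 (Rule 7), but gold-pass is never granted.
None of the 3 are reached.

0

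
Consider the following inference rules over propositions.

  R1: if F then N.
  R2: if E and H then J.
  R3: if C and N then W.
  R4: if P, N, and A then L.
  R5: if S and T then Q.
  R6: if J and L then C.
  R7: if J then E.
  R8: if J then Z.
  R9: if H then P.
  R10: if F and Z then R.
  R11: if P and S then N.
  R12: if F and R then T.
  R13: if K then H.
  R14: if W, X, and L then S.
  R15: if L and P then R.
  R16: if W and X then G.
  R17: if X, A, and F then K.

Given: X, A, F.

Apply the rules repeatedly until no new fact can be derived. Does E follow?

E would need J (R7), but J is never established.

No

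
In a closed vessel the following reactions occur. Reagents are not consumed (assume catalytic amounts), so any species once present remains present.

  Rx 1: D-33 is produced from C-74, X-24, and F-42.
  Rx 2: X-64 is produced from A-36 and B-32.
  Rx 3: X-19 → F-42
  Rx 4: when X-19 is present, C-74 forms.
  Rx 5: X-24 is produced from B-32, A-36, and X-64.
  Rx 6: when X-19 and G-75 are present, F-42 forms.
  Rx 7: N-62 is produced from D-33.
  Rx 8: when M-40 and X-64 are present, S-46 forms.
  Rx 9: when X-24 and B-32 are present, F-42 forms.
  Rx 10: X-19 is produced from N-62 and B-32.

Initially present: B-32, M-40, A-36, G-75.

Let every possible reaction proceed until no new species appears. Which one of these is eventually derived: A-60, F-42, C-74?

F-42

A-36 and B-32 present → X-64 forms (Rx 2).
B-32, A-36, and X-64 present → X-24 forms (Rx 5).
X-24 and B-32 present → F-42 forms (Rx 9).
C-74 would need X-19 (Rx 4), but X-19 never forms. No rule produces A-60, and it is not given.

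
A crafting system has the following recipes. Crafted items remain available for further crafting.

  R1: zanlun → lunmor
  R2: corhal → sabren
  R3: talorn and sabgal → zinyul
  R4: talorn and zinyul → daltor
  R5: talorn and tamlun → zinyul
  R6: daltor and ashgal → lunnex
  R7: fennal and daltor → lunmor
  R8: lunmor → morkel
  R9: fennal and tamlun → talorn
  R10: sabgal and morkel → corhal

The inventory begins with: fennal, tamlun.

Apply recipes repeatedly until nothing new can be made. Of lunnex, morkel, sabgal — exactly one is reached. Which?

morkel

Using R9, fennal and tamlun make talorn.
Using R5, talorn and tamlun make zinyul.
talorn and zinyul → daltor (R4).
fennal and daltor → lunmor (R7).
Using R8, lunmor makes morkel.
lunnex would need daltor and ashgal (R6), but ashgal is never obtained. No rule produces sabgal, and it is not given.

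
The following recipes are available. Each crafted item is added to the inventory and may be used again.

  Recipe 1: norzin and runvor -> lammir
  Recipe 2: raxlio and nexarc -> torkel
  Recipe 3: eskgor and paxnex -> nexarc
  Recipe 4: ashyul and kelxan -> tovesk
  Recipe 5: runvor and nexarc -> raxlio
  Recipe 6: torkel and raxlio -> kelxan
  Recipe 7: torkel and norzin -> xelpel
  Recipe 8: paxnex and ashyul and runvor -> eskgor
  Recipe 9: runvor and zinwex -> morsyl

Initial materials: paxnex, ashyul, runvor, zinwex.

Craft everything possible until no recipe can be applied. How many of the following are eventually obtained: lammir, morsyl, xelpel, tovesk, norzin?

2

Using Recipe 8, paxnex, ashyul, and runvor make eskgor.
Using Recipe 9, runvor and zinwex make morsyl.
eskgor and paxnex -> nexarc (Recipe 3).
Using Recipe 5, runvor and nexarc make raxlio.
Using Recipe 2, raxlio and nexarc make torkel.
Using Recipe 6, torkel and raxlio make kelxan.
Using Recipe 4, ashyul and kelxan make tovesk.
lammir would need norzin and runvor (Recipe 1), but norzin is never obtained.
morsyl: reached.
xelpel would need torkel and norzin (Recipe 7), but norzin is never obtained.
tovesk: reached.
No rule produces norzin, and it is not given.
Reached: morsyl and tovesk — 2 of the 5.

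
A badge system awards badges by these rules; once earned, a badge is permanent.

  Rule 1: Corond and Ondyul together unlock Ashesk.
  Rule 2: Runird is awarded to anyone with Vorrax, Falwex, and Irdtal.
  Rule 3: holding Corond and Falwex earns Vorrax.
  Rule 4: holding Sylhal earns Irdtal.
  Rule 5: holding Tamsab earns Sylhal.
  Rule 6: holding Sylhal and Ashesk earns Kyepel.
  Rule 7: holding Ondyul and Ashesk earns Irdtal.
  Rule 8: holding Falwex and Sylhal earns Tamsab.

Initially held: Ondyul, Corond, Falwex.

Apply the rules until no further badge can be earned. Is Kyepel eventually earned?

Kyepel would need Sylhal and Ashesk (Rule 6), but Sylhal is never earned.

No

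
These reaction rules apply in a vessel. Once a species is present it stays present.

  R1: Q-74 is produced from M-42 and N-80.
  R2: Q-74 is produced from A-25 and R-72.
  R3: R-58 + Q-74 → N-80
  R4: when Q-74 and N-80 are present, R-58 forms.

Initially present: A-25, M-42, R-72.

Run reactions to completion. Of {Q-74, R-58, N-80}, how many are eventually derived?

A-25 and R-72 present → Q-74 forms (R2).
Q-74: reached.
R-58 would need Q-74 and N-80 (R4), but N-80 never forms.
N-80 would need R-58 and Q-74 (R3), but R-58 never forms.
Reached: Q-74 — 1 of the 3.

1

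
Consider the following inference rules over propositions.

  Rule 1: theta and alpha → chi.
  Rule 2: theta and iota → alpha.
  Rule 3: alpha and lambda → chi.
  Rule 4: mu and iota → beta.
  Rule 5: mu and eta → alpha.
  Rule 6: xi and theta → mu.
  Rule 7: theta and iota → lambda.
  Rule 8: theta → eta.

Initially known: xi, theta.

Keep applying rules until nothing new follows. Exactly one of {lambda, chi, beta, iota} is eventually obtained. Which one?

xi and theta hold, so mu follows (Rule 6).
From theta, Rule 8 gives eta.
From mu and eta, Rule 5 gives alpha.
theta and alpha hold, so chi follows (Rule 1).
No rule produces iota, and it is not given. lambda would need theta and iota (Rule 7), but iota is never established. beta would need mu and iota (Rule 4), but iota is never established.

chi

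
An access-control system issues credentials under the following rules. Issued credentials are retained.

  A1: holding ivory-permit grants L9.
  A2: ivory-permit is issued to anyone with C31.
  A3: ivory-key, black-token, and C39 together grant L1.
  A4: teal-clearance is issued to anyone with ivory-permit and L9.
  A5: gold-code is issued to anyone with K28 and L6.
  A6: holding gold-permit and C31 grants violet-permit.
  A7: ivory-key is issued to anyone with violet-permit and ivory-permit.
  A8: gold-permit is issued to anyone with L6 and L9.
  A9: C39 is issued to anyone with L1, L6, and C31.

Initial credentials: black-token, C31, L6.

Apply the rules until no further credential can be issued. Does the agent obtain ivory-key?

Yes

Holding C31 grants ivory-permit (A2).
Holding ivory-permit grants L9 (A1).
Holding L6 and L9 grants gold-permit (A8).
Holding gold-permit and C31 grants violet-permit (A6).
Holding violet-permit and ivory-permit grants ivory-key (A7).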